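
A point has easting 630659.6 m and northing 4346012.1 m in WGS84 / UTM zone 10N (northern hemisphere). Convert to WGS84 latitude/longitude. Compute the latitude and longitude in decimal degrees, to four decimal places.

Zone 10N: λ₀ = -123°, k₀ = 0.9996, false easting 500000 m.
Meridian distance M = (N − FN)/k₀ = 4347751.2 m.
Inverse transverse Mercator on WGS84 gives φ = 39.25359966°, λ = -121.48569990°.

lat 39.2536°, lon -121.4857°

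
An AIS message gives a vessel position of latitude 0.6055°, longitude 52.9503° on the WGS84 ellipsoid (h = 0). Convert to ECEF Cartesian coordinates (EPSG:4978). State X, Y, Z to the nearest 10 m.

X 3842660 m, Y 5090190 m, Z 66950 m

WGS84: a = 6378137 m, e² = 0.006694380; N(φ) = a/√(1−e²sin²φ) = 6378139.384 m.
X = (N+h)·cosφ·cosλ = 3842662.584 m; Y = (N+h)·cosφ·sinλ = 5090192.839 m; Z = (N(1−e²)+h)·sinφ = 66951.503 m.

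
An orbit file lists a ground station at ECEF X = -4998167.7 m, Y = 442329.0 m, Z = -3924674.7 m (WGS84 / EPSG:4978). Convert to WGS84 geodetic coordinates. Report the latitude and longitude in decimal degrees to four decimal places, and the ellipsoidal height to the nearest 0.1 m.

λ = atan2(Y, X) = 174.94260048°; p = √(X²+Y²) = 5017702.2 m.
Bowring's method on WGS84 (a = 6378137 m, b = 6356752.314 m) gives φ = -38.21820051°, h = 280.606 m.

lat -38.2182°, lon 174.9426°, h 280.6 m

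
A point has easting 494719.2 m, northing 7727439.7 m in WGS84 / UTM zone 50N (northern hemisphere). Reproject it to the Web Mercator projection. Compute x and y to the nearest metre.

x 13009230 m, y 10957440 m

Unproject from UTM 50N (λ₀ = 117°) → φ = 69.65529980°, λ = 116.86390034°.
Web Mercator (R = 6378137 m): x = 13009229.878 m, y = 10957440.340 m.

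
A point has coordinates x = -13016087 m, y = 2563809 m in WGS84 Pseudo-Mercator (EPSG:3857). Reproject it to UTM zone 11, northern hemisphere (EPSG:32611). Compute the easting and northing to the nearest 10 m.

Web Mercator inverse (R = 6378137 m) → φ = 22.43480116°, λ = -116.92549892°.
UTM 11N forward: E = 507666.404 m, N = 2480956.534 m.

E 507670 m, N 2480960 m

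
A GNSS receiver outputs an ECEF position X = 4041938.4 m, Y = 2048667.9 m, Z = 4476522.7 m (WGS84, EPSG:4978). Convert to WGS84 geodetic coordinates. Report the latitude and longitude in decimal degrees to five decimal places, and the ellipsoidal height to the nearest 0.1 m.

lat 44.84280°, lon 26.87830°, h 2189.8 m

λ = atan2(Y, X) = 26.87829979°; p = √(X²+Y²) = 4531479.5 m.
Bowring's method on WGS84 (a = 6378137 m, b = 6356752.314 m) gives φ = 44.84280009°, h = 2189.759 m.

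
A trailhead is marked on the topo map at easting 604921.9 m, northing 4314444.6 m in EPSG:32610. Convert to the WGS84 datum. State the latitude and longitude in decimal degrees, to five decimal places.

lat 38.97270°, lon -121.78880°

Zone 10N: λ₀ = -123°, k₀ = 0.9996, false easting 500000 m.
Meridian distance M = (N − FN)/k₀ = 4316171.1 m.
Inverse transverse Mercator on WGS84 gives φ = 38.97269964°, λ = -121.78879970°.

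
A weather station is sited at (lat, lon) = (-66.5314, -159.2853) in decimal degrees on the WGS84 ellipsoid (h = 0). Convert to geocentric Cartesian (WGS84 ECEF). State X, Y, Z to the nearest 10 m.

X -2382580 m, Y -901000 m, Z -5827800 m

WGS84: a = 6378137 m, e² = 0.006694380; N(φ) = a/√(1−e²sin²φ) = 6396176.148 m.
X = (N+h)·cosφ·cosλ = -2382582.757 m; Y = (N+h)·cosφ·sinλ = -901001.634 m; Z = (N(1−e²)+h)·sinφ = -5827798.209 m.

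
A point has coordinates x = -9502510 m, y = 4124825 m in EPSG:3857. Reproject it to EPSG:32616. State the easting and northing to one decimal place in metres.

Web Mercator inverse (R = 6378137 m) → φ = 34.71209862°, λ = -85.36249970°.
UTM 16N forward: E = 649953.326 m, N = 3842337.084 m.

E 649953.3 m, N 3842337.1 m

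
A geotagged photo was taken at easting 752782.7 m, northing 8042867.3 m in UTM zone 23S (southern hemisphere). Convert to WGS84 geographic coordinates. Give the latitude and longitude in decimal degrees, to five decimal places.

Zone 23S: λ₀ = -45°, k₀ = 0.9996, false easting 500000 m, false northing 10000000 m.
Meridian distance M = (N − FN)/k₀ = -1957915.9 m.
Inverse transverse Mercator on WGS84 gives φ = -17.68680028°, λ = -42.61689964°.

lat -17.68680°, lon -42.61690°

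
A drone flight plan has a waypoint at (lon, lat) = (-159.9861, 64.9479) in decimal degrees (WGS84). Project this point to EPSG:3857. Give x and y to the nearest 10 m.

x -17809570 m, y 9594660 m

Web Mercator is spherical with R = a = 6378137 m.
x = R·λ = 6378137 × -2.792284202 = -17809571.186 m.
y = R·ln tan(π/4 + φ/2) = 6378137 × 1.504304706 = 9594661.504 m.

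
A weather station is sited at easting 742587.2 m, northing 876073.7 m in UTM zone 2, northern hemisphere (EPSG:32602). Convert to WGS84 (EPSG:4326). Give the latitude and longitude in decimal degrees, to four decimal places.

lat 7.9198°, lon -168.7996°

Zone 2N: λ₀ = -171°, k₀ = 0.9996, false easting 500000 m.
Meridian distance M = (N − FN)/k₀ = 876424.3 m.
Inverse transverse Mercator on WGS84 gives φ = 7.91979992°, λ = -168.79960004°.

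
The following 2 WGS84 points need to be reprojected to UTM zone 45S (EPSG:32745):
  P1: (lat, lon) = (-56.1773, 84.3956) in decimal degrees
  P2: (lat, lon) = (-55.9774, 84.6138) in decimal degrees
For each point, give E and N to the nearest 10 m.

P1: E 338330 m, N 3771130 m; P2: E 351110 m, N 3793870 m

UTM zone 45S: λ₀ = 87°, k₀ = 0.9996.
P1 (-56.1773°, 84.3956°) → (338334.830, 3771133.809) m.
P2 (-55.9774°, 84.6138°) → (351107.163, 3793865.396) m.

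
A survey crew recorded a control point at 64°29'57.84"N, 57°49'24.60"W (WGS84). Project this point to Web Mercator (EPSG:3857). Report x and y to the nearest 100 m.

x -6436900 m, y 9477700 m

Web Mercator is spherical with R = a = 6378137 m.
x = R·λ = 6378137 × -1.009210460 = -6436882.576 m.
y = R·ln tan(π/4 + φ/2) = 6378137 × 1.485971492 = 9477729.753 m.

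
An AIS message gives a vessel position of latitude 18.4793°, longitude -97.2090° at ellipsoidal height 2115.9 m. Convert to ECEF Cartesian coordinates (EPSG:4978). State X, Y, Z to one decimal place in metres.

X -759624.4 m, Y -6005459.6 m, Z 2009439.9 m

WGS84: a = 6378137 m, e² = 0.006694380; N(φ) = a/√(1−e²sin²φ) = 6380282.892 m.
X = (N+h)·cosφ·cosλ = -759624.388 m; Y = (N+h)·cosφ·sinλ = -6005459.601 m; Z = (N(1−e²)+h)·sinφ = 2009439.934 m.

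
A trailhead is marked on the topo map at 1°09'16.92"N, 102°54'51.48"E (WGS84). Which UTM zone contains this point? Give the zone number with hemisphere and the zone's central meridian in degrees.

UTM zone = ⌊(λ + 180)/6⌋ + 1; 102.9143° ∈ [102°, 108°) → zone 48.
Hemisphere: N (φ ≥ 0).
Central meridian λ₀ = 6×48 − 183 = 105°.

Zone 48N, central meridian 105°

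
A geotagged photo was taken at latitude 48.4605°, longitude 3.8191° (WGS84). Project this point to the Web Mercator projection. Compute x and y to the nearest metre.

x 425140 m, y 6183810 m

Web Mercator is spherical with R = a = 6378137 m.
x = R·λ = 6378137 × 0.066655869 = 425140.267 m.
y = R·ln tan(π/4 + φ/2) = 6378137 × 0.969532394 = 6183810.433 m.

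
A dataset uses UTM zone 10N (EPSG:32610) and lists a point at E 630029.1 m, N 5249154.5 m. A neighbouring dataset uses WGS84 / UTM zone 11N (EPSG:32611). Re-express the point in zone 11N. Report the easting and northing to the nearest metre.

E 177171 m, N 5256591 m

UTM 10N → geographic: φ = 47.38289956°, λ = -121.27729947°.
UTM 11N (λ₀ = -117°) forward: E = 177171.045 m, N = 5256591.306 m.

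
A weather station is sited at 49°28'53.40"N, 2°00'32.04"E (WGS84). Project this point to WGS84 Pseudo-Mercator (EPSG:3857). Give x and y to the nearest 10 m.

Web Mercator is spherical with R = a = 6378137 m.
x = R·λ = 6378137 × 0.035061919 = 223629.725 m.
y = R·ln tan(π/4 + φ/2) = 6378137 × 0.996679802 = 6356960.323 m.

x 223630 m, y 6356960 m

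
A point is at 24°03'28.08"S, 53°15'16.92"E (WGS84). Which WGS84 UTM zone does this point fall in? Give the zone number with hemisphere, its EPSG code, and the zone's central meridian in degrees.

UTM zone = ⌊(λ + 180)/6⌋ + 1; 53.2547° ∈ [48°, 54°) → zone 39.
Hemisphere: S (φ < 0).
Central meridian λ₀ = 6×39 − 183 = 51°.
EPSG code: 32739.

Zone 39S (EPSG:32739), central meridian 51°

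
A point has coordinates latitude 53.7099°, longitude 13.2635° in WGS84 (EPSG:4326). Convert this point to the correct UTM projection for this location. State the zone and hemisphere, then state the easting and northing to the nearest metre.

Longitude 13.2635° lies in the 6° band [12°, 18°), giving zone 33; latitude is north of the equator, so 33N.
Zone 33 central meridian λ₀ = 6×33 − 183 = 15°; Δλ = -1.7365°.
Transverse Mercator on WGS84 with k₀ = 0.9996 gives E = 385388.533 m, N = 5952645.879 m.

Zone 33N: E 385389 m, N 5952646 m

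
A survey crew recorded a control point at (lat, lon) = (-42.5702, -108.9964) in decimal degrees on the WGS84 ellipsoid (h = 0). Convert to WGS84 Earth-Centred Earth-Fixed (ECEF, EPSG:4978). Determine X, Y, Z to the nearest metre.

WGS84: a = 6378137 m, e² = 0.006694380; N(φ) = a/√(1−e²sin²φ) = 6387929.648 m.
X = (N+h)·cosφ·cosλ = -1531318.338 m; Y = (N+h)·cosφ·sinλ = -4448179.282 m; Z = (N(1−e²)+h)·sinφ = -4292460.845 m.

X -1531318 m, Y -4448179 m, Z -4292461 m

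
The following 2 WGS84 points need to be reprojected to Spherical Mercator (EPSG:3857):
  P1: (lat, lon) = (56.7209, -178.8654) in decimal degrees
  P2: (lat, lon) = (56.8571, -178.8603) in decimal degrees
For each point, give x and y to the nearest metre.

P1: x -19911205 m, y 7703286 m; P2: x -19910638 m, y 7730967 m

Web Mercator: x = R·λ, y = R·ln tan(π/4+φ/2), R = 6378137 m.
P1 (56.7209°, -178.8654°) → (-19911205.249, 7703285.718) m.
P2 (56.8571°, -178.8603°) → (-19910637.519, 7730967.066) m.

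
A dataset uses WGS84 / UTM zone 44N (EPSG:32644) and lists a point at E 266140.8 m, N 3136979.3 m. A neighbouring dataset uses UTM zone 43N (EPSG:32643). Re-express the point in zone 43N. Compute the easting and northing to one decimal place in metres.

E 854391.2 m, N 3139977.9 m

UTM 44N → geographic: φ = 28.33820017°, λ = 78.61440001°.
UTM 43N (λ₀ = 75°) forward: E = 854391.246 m, N = 3139977.9496 m.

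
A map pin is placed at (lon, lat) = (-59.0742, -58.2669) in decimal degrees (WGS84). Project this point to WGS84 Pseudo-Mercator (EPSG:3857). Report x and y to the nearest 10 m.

x -6576110 m, y -8023600 m

Web Mercator is spherical with R = a = 6378137 m.
x = R·λ = 6378137 × -1.031039293 = -6576109.863 m.
y = R·ln tan(π/4 + φ/2) = 6378137 × -1.257984130 = -8023595.126 m.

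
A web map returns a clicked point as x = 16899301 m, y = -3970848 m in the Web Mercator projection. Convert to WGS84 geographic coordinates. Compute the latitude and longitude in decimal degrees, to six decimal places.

lat -33.567301°, lon 151.809004°

R = 6378137 m. λ = x/R = 151.80900379°.
φ = 2·arctan(exp(y/R)) − 90° = 2·arctan(0.53656) − 90° = -33.56730060°.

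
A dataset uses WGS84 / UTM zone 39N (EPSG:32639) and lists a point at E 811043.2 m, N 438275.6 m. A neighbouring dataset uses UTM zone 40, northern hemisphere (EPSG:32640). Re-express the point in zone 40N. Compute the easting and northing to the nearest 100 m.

UTM 39N → geographic: φ = 3.96040017°, λ = 53.80080007°.
UTM 40N (λ₀ = 57°) forward: E = 144669.417 m, N = 438435.909 m.

E 144700 m, N 438400 m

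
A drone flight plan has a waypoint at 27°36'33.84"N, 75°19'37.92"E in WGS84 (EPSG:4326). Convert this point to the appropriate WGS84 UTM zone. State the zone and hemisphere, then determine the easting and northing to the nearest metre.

Zone 43N: E 532286 m, N 3053978 m

Longitude 75.3272° lies in the 6° band [72°, 78°), giving zone 43; latitude is north of the equator, so 43N.
Zone 43 central meridian λ₀ = 6×43 − 183 = 75°; Δλ = +0.3272°.
Transverse Mercator on WGS84 with k₀ = 0.9996 gives E = 532286.487 m, N = 3053977.558 m.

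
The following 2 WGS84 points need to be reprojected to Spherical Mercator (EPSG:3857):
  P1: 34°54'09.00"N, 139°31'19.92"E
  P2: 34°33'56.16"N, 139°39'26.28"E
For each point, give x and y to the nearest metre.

Web Mercator: x = R·λ, y = R·ln tan(π/4+φ/2), R = 6378137 m.
P1 (34.9025°, 139.5222°) → (15531540.258, 4150639.165) m.
P2 (34.5656°, 139.6573°) → (15546579.522, 4105003.502) m.

P1: x 15531540 m, y 4150639 m; P2: x 15546580 m, y 4105004 m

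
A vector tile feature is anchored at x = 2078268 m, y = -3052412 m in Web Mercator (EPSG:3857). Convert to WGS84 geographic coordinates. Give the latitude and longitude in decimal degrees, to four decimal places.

lat -26.4298°, lon 18.6694°

R = 6378137 m. λ = x/R = 18.66939909°.
φ = 2·arctan(exp(y/R)) − 90° = 2·arctan(0.61967) − 90° = -26.42980294°.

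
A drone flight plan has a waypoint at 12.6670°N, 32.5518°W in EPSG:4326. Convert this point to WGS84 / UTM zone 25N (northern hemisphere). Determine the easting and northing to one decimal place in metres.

E 548667.9 m, N 1400352.7 m

Zone 25 central meridian λ₀ = 6×25 − 183 = -33°; Δλ = +0.4482°.
Transverse Mercator on WGS84 with k₀ = 0.9996 gives E = 548667.854 m, N = 1400352.716 m.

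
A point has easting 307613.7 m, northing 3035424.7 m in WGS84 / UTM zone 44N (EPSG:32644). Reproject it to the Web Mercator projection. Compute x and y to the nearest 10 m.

x 8800220 m, y 3177130 m

Unproject from UTM 44N (λ₀ = 81°) → φ = 27.42869956°, λ = 79.05370017°.
Web Mercator (R = 6378137 m): x = 8800217.648 m, y = 3177134.953 m.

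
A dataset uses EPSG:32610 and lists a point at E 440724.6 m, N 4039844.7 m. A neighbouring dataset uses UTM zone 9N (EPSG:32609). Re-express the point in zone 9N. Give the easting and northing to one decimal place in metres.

E 978245.6 m, N 4052915.6 m

UTM 10N → geographic: φ = 36.50210003°, λ = -123.66189980°.
UTM 9N (λ₀ = -129°) forward: E = 978245.576 m, N = 4052915.620 m.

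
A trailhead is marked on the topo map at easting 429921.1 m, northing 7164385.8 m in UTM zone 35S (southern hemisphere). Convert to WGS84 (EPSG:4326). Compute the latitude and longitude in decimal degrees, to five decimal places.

Zone 35S: λ₀ = 27°, k₀ = 0.9996, false easting 500000 m, false northing 10000000 m.
Meridian distance M = (N − FN)/k₀ = -2836748.9 m.
Inverse transverse Mercator on WGS84 gives φ = -25.63649964°, λ = 26.30190018°.

lat -25.63650°, lon 26.30190°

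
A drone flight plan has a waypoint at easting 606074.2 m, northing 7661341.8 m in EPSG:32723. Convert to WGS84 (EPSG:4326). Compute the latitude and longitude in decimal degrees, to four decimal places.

Zone 23S: λ₀ = -45°, k₀ = 0.9996, false easting 500000 m, false northing 10000000 m.
Meridian distance M = (N − FN)/k₀ = -2339594.0 m.
Inverse transverse Mercator on WGS84 gives φ = -21.14609967°, λ = -43.97839999°.

lat -21.1461°, lon -43.9784°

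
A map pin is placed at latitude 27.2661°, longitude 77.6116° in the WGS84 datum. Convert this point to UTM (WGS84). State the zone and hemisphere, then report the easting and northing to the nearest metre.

Zone 43N: E 758550 m, N 3018610 m

Longitude 77.6116° lies in the 6° band [72°, 78°), giving zone 43; latitude is north of the equator, so 43N.
Zone 43 central meridian λ₀ = 6×43 − 183 = 75°; Δλ = +2.6116°.
Transverse Mercator on WGS84 with k₀ = 0.9996 gives E = 758550.017 m, N = 3018609.532 m.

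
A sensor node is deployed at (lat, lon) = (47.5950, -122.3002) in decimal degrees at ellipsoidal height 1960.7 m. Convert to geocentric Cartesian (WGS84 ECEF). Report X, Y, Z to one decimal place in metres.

X -2303283.7 m, Y -3643406.4 m, Z 4688074.8 m

WGS84: a = 6378137 m, e² = 0.006694380; N(φ) = a/√(1−e²sin²φ) = 6389808.974 m.
X = (N+h)·cosφ·cosλ = -2303283.715 m; Y = (N+h)·cosφ·sinλ = -3643406.399 m; Z = (N(1−e²)+h)·sinφ = 4688074.809 m.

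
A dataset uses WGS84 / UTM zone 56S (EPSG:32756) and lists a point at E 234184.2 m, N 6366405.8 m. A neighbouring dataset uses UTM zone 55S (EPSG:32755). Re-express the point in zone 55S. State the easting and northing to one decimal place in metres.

UTM 56S → geographic: φ = -32.80819991°, λ = 150.16109963°.
UTM 55S (λ₀ = 147°) forward: E = 795996.481 m, N = 6365548.777 m.

E 795996.5 m, N 6365548.8 m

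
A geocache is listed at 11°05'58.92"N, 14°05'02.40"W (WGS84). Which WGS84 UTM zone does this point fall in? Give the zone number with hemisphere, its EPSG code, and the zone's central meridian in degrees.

Zone 28N (EPSG:32628), central meridian -15°

UTM zone = ⌊(λ + 180)/6⌋ + 1; -14.0840° ∈ [-18°, -12°) → zone 28.
Hemisphere: N (φ ≥ 0).
Central meridian λ₀ = 6×28 − 183 = -15°.
EPSG code: 32628.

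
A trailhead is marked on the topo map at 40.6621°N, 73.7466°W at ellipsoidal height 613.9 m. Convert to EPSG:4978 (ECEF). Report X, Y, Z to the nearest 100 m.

WGS84: a = 6378137 m, e² = 0.006694380; N(φ) = a/√(1−e²sin²φ) = 6387220.622 m.
X = (N+h)·cosφ·cosλ = 1356213.010 m; Y = (N+h)·cosφ·sinλ = -4651928.479 m; Z = (N(1−e²)+h)·sinφ = 4134431.057 m.

X 1356200 m, Y -4651900 m, Z 4134400 m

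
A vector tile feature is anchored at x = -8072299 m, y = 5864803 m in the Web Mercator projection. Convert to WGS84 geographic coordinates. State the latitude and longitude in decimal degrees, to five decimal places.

lat 46.52450°, lon -72.51470°

R = 6378137 m. λ = x/R = -72.51469570°.
φ = 2·arctan(exp(y/R)) − 90° = 2·arctan(2.50808) − 90° = 46.52450111°.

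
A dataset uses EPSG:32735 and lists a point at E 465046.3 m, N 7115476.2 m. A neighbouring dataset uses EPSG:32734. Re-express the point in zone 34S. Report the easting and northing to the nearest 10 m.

UTM 35S → geographic: φ = -26.07939998°, λ = 26.65050032°.
UTM 34S (λ₀ = 21°) forward: E = 1065674.402 m, N = 7103234.342 m.

E 1065670 m, N 7103230 m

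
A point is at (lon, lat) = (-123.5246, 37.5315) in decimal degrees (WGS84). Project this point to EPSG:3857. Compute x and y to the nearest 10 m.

x -13750700 m, y 4513450 m

Web Mercator is spherical with R = a = 6378137 m.
x = R·λ = 6378137 × -2.155910977 = -13750695.572 m.
y = R·ln tan(π/4 + φ/2) = 6378137 × 0.707644294 = 4513452.253 m.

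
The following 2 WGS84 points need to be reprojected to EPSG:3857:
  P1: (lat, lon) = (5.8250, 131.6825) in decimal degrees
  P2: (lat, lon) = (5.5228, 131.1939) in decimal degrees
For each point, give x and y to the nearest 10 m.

Web Mercator: x = R·λ, y = R·ln tan(π/4+φ/2), R = 6378137 m.
P1 (5.8250°, 131.6825°) → (14658828.846, 649555.953) m.
P2 (5.5228°, 131.1939°) → (14604438.143, 615749.536) m.

P1: x 14658830 m, y 649560 m; P2: x 14604440 m, y 615750 m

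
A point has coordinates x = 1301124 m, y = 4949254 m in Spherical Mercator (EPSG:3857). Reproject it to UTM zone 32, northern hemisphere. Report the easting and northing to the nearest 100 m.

E 727600 m, N 4494600 m

Web Mercator inverse (R = 6378137 m) → φ = 40.57089959°, λ = 11.68819576°.
UTM 32N forward: E = 727554.237 m, N = 4494597.897 m.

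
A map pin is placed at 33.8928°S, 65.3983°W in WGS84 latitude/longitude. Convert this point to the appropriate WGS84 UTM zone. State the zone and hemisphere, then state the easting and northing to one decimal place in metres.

Longitude -65.3983° lies in the 6° band [-66°, -60°), giving zone 20; latitude is south of the equator, so 20S.
Zone 20 central meridian λ₀ = 6×20 − 183 = -63°; Δλ = -2.3983°.
Transverse Mercator on WGS84 with k₀ = 0.9996 gives E = 278219.684 m, N = 6247140.752 m.

Zone 20S: E 278219.7 m, N 6247140.8 m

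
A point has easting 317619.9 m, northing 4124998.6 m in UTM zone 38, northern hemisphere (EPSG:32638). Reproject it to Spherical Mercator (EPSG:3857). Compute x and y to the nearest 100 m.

Unproject from UTM 38N (λ₀ = 45°) → φ = 37.25370040°, λ = 42.94350019°.
Web Mercator (R = 6378137 m): x = 4780448.574 m, y = 4474528.595 m.

x 4780400 m, y 4474500 m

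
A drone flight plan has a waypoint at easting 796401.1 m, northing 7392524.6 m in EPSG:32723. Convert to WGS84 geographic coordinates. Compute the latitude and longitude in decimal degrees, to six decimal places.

Zone 23S: λ₀ = -45°, k₀ = 0.9996, false easting 500000 m, false northing 10000000 m.
Meridian distance M = (N − FN)/k₀ = -2608518.8 m.
Inverse transverse Mercator on WGS84 gives φ = -23.55059962°, λ = -42.09669988°.

lat -23.550600°, lon -42.096700°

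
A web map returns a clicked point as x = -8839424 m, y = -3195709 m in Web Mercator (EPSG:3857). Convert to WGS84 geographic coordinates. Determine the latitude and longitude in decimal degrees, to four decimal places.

lat -27.5767°, lon -79.4059°

R = 6378137 m. λ = x/R = -79.40589682°.
φ = 2·arctan(exp(y/R)) − 90° = 2·arctan(0.60590) − 90° = -27.57669674°.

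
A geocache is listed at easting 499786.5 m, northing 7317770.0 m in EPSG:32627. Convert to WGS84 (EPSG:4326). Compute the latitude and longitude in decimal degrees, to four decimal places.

Zone 27N: λ₀ = -21°, k₀ = 0.9996, false easting 500000 m.
Meridian distance M = (N − FN)/k₀ = 7320698.3 m.
Inverse transverse Mercator on WGS84 gives φ = 65.98080028°, λ = -21.00470050°.

lat 65.9808°, lon -21.0047°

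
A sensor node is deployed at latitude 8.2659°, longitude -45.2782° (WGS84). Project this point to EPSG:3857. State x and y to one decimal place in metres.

Web Mercator is spherical with R = a = 6378137 m.
x = R·λ = 6378137 × -0.790253669 = -5040346.168 m.
y = R·ln tan(π/4 + φ/2) = 6378137 × 0.144770230 = 923364.358 m.

x -5040346.2 m, y 923364.4 m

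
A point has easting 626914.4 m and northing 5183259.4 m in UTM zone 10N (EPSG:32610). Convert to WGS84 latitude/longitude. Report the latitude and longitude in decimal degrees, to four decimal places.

lat 46.7908°, lon -121.3371°

Zone 10N: λ₀ = -123°, k₀ = 0.9996, false easting 500000 m.
Meridian distance M = (N − FN)/k₀ = 5185333.5 m.
Inverse transverse Mercator on WGS84 gives φ = 46.79079965°, λ = -121.33710065°.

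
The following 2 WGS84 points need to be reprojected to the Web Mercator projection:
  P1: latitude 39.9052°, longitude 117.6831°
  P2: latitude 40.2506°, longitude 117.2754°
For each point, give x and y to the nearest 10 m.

P1: x 13100420 m, y 4852180 m; P2: x 13055040 m, y 4902430 m

Web Mercator: x = R·λ, y = R·ln tan(π/4+φ/2), R = 6378137 m.
P1 (39.9052°, 117.6831°) → (13100422.767, 4852175.750) m.
P2 (40.2506°, 117.2754°) → (13055037.811, 4902425.894) m.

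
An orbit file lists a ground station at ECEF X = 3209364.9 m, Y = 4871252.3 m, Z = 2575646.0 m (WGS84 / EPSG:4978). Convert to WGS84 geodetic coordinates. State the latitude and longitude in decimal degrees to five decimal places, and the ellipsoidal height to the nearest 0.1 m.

lat 23.96540°, lon 56.62160°, h 2127.0 m

λ = atan2(Y, X) = 56.62159984°; p = √(X²+Y²) = 5833448.6 m.
Bowring's method on WGS84 (a = 6378137 m, b = 6356752.314 m) gives φ = 23.96540001°, h = 2127.011 m.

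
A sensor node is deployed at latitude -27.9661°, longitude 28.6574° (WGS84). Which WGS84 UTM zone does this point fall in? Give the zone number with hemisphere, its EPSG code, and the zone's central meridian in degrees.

Zone 35S (EPSG:32735), central meridian 27°

UTM zone = ⌊(λ + 180)/6⌋ + 1; 28.6574° ∈ [24°, 30°) → zone 35.
Hemisphere: S (φ < 0).
Central meridian λ₀ = 6×35 − 183 = 27°.
EPSG code: 32735.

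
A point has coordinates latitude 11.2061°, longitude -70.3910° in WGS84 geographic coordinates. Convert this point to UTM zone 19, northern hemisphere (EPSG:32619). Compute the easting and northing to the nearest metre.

E 348134 m, N 1239126 m

Zone 19 central meridian λ₀ = 6×19 − 183 = -69°; Δλ = -1.3910°.
Transverse Mercator on WGS84 with k₀ = 0.9996 gives E = 348134.473 m, N = 1239126.470 m.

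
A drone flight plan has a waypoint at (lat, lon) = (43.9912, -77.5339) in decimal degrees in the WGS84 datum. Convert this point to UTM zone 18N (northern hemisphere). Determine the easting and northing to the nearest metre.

E 296814 m, N 4874017 m

Zone 18 central meridian λ₀ = 6×18 − 183 = -75°; Δλ = -2.5339°.
Transverse Mercator on WGS84 with k₀ = 0.9996 gives E = 296814.364 m, N = 4874017.043 m.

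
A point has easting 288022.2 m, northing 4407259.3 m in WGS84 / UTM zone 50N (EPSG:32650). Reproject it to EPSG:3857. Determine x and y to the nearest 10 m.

x 12748800 m, y 4835310 m

Unproject from UTM 50N (λ₀ = 117°) → φ = 39.78889986°, λ = 114.52440032°.
Web Mercator (R = 6378137 m): x = 12748797.927 m, y = 4835313.036 m.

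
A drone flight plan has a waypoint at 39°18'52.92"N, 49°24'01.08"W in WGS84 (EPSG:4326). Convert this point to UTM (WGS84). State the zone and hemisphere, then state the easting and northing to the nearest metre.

Zone 22N: E 637909 m, N 4352920 m

Longitude -49.4003° lies in the 6° band [-54°, -48°), giving zone 22; latitude is north of the equator, so 22N.
Zone 22 central meridian λ₀ = 6×22 − 183 = -51°; Δλ = +1.5997°.
Transverse Mercator on WGS84 with k₀ = 0.9996 gives E = 637908.695 m, N = 4352920.073 m.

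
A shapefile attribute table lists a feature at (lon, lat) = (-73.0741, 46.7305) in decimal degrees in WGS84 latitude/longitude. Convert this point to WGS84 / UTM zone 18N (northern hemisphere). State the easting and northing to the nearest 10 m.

E 647150 m, N 5177020 m

Zone 18 central meridian λ₀ = 6×18 − 183 = -75°; Δλ = +1.9259°.
Transverse Mercator on WGS84 with k₀ = 0.9996 gives E = 647150.617 m, N = 5177017.355 m.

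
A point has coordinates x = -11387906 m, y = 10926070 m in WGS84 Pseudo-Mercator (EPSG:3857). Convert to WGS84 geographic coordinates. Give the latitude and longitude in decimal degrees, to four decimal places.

lat 69.5571°, lon -102.2993°

R = 6378137 m. λ = x/R = -102.29930014°.
φ = 2·arctan(exp(y/R)) − 90° = 2·arctan(5.54585) − 90° = 69.55709937°.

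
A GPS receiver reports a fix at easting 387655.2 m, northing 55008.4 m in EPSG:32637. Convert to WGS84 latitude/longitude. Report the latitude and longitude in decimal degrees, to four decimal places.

lat 0.4976°, lon 37.9904°

Zone 37N: λ₀ = 39°, k₀ = 0.9996, false easting 500000 m.
Meridian distance M = (N − FN)/k₀ = 55030.4 m.
Inverse transverse Mercator on WGS84 gives φ = 0.49760035°, λ = 37.99040042°.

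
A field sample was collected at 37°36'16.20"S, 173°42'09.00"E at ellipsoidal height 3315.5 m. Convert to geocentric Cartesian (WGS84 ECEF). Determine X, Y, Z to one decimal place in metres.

X -5031417.3 m, Y 555251.4 m, Z -3872782.3 m

WGS84: a = 6378137 m, e² = 0.006694380; N(φ) = a/√(1−e²sin²φ) = 6386101.197 m.
X = (N+h)·cosφ·cosλ = -5031417.290 m; Y = (N+h)·cosφ·sinλ = 555251.428 m; Z = (N(1−e²)+h)·sinφ = -3872782.306 m.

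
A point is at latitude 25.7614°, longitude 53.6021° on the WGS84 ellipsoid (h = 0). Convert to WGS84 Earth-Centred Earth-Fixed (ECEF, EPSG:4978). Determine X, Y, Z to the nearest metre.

WGS84: a = 6378137 m, e² = 0.006694380; N(φ) = a/√(1−e²sin²φ) = 6382173.590 m.
X = (N+h)·cosφ·cosλ = 3410719.542 m; Y = (N+h)·cosφ·sinλ = 4626542.457 m; Z = (N(1−e²)+h)·sinφ = 2755279.543 m.

X 3410720 m, Y 4626542 m, Z 2755280 m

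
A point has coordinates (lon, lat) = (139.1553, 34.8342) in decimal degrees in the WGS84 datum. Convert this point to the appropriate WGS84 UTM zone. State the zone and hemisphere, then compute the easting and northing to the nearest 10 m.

Zone 54N: E 331320 m, N 3856210 m

Longitude 139.1553° lies in the 6° band [138°, 144°), giving zone 54; latitude is north of the equator, so 54N.
Zone 54 central meridian λ₀ = 6×54 − 183 = 141°; Δλ = -1.8447°.
Transverse Mercator on WGS84 with k₀ = 0.9996 gives E = 331319.025 m, N = 3856208.109 m.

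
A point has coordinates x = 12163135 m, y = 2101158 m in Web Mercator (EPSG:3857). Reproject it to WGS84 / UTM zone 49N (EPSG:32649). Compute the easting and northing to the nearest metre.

Web Mercator inverse (R = 6378137 m) → φ = 18.54260183°, λ = 109.26330073°.
UTM 49N forward: E = 316696.414 m, N = 2051102.239 m.

E 316696 m, N 2051102 m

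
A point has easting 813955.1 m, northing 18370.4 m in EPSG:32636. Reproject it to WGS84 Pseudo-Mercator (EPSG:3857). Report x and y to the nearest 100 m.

x 3987500 m, y 18500 m

Unproject from UTM 36N (λ₀ = 33°) → φ = 0.16600010°, λ = 35.82029972°.
Web Mercator (R = 6378137 m): x = 3987497.524 m, y = 18479.072 m.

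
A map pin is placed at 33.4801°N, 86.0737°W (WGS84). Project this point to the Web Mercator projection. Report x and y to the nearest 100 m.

Web Mercator is spherical with R = a = 6378137 m.
x = R·λ = 6378137 × -1.502269464 = -9581680.455 m.
y = R·ln tan(π/4 + φ/2) = 6378137 × 0.620746148 = 3959203.975 m.

x -9581700 m, y 3959200 m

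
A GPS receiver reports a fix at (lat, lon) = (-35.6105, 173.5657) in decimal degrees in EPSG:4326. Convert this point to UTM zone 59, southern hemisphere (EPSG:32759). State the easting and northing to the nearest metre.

Zone 59 central meridian λ₀ = 6×59 − 183 = 171°; Δλ = +2.5657°.
Transverse Mercator on WGS84 with k₀ = 0.9996 gives E = 732397.389 m, N = 6056220.425 m.

E 732397 m, N 6056220 m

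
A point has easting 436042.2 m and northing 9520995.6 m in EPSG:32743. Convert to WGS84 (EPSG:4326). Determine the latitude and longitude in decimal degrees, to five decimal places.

lat -4.33340°, lon 74.42360°

Zone 43S: λ₀ = 75°, k₀ = 0.9996, false easting 500000 m, false northing 10000000 m.
Meridian distance M = (N − FN)/k₀ = -479196.1 m.
Inverse transverse Mercator on WGS84 gives φ = -4.33340026°, λ = 74.42360025°.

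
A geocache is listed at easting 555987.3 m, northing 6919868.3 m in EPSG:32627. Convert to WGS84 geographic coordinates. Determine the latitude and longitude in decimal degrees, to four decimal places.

lat 62.4059°, lon -19.9166°

Zone 27N: λ₀ = -21°, k₀ = 0.9996, false easting 500000 m.
Meridian distance M = (N − FN)/k₀ = 6922637.4 m.
Inverse transverse Mercator on WGS84 gives φ = 62.40590012°, λ = -19.91659952°.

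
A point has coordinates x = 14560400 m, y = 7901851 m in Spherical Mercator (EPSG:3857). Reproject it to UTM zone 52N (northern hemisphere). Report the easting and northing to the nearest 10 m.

Web Mercator inverse (R = 6378137 m) → φ = 57.68699791°, λ = 130.79829863°.
UTM 52N forward: E = 607214.399 m, N = 6395285.688 m.

E 607210 m, N 6395290 m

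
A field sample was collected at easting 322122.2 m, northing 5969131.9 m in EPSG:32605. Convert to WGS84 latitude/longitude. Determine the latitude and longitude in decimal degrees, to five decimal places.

Zone 5N: λ₀ = -153°, k₀ = 0.9996, false easting 500000 m.
Meridian distance M = (N − FN)/k₀ = 5971520.5 m.
Inverse transverse Mercator on WGS84 gives φ = 53.84020015°, λ = -155.70360067°.

lat 53.84020°, lon -155.70360°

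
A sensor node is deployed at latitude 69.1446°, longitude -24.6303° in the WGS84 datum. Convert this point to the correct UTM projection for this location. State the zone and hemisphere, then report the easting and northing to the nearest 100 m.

Longitude -24.6303° lies in the 6° band [-30°, -24°), giving zone 26; latitude is north of the equator, so 26N.
Zone 26 central meridian λ₀ = 6×26 − 183 = -27°; Δλ = +2.3697°.
Transverse Mercator on WGS84 with k₀ = 0.9996 gives E = 594131.413 m, N = 7672305.211 m.

Zone 26N: E 594100 m, N 7672300 m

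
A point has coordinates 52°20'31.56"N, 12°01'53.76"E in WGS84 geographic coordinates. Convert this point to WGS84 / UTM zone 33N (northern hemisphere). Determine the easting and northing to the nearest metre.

Zone 33 central meridian λ₀ = 6×33 − 183 = 15°; Δλ = -2.9684°.
Transverse Mercator on WGS84 with k₀ = 0.9996 gives E = 297797.652 m, N = 5803236.976 m.

E 297798 m, N 5803237 m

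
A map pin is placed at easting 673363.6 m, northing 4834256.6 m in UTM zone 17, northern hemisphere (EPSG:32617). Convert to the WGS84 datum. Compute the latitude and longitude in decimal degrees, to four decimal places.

lat 43.6411°, lon -78.8506°

Zone 17N: λ₀ = -81°, k₀ = 0.9996, false easting 500000 m.
Meridian distance M = (N − FN)/k₀ = 4836191.1 m.
Inverse transverse Mercator on WGS84 gives φ = 43.64110005°, λ = -78.85060011°.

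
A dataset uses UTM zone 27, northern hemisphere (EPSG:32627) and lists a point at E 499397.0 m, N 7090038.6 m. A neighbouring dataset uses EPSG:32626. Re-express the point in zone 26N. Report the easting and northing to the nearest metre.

E 793198 m, N 7103818 m

UTM 27N → geographic: φ = 63.93740035°, λ = -21.01230071°.
UTM 26N (λ₀ = -27°) forward: E = 793197.937 m, N = 7103818.423 m.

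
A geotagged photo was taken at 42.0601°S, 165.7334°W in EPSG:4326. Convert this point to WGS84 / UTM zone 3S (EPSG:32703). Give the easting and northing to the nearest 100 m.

E 439300 m, N 5343300 m

Zone 3 central meridian λ₀ = 6×3 − 183 = -165°; Δλ = -0.7334°.
Transverse Mercator on WGS84 with k₀ = 0.9996 gives E = 439318.570 m, N = 5343290.727 m.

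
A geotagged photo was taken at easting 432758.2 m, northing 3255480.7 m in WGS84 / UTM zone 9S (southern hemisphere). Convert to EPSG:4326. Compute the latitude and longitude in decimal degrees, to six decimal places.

Zone 9S: λ₀ = -129°, k₀ = 0.9996, false easting 500000 m, false northing 10000000 m.
Meridian distance M = (N − FN)/k₀ = -6747218.2 m.
Inverse transverse Mercator on WGS84 gives φ = -60.83029975°, λ = -130.23670090°.

lat -60.830300°, lon -130.236701°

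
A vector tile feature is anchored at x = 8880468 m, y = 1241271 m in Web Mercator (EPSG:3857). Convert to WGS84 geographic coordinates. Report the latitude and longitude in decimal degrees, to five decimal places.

R = 6378137 m. λ = x/R = 79.77460135°.
φ = 2·arctan(exp(y/R)) − 90° = 2·arctan(1.21484) − 90° = 11.08079978°.

lat 11.08080°, lon 79.77460°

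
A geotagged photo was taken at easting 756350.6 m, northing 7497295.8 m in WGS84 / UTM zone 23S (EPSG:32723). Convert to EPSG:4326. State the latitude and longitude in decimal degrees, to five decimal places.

lat -22.61190°, lon -42.50620°

Zone 23S: λ₀ = -45°, k₀ = 0.9996, false easting 500000 m, false northing 10000000 m.
Meridian distance M = (N − FN)/k₀ = -2503705.7 m.
Inverse transverse Mercator on WGS84 gives φ = -22.61190027°, λ = -42.50620027°.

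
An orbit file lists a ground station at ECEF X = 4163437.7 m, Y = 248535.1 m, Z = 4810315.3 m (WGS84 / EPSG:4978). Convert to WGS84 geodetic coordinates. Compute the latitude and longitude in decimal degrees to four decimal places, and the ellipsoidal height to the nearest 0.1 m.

lat 49.2630°, lon 3.4162°, h 816.1 m

λ = atan2(Y, X) = 3.41619951°; p = √(X²+Y²) = 4170849.2 m.
Bowring's method on WGS84 (a = 6378137 m, b = 6356752.314 m) gives φ = 49.26299948°, h = 816.089 m.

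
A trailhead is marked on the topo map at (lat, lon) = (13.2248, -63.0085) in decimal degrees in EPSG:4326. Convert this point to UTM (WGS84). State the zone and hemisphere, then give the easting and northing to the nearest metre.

Longitude -63.0085° lies in the 6° band [-66°, -60°), giving zone 20; latitude is north of the equator, so 20N.
Zone 20 central meridian λ₀ = 6×20 − 183 = -63°; Δλ = -0.0085°.
Transverse Mercator on WGS84 with k₀ = 0.9996 gives E = 499079.085 m, N = 1461995.739 m.

Zone 20N: E 499079 m, N 1461996 m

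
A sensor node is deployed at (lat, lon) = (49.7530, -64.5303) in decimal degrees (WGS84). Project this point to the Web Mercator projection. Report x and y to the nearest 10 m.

x -7183480 m, y 6403610 m

Web Mercator is spherical with R = a = 6378137 m.
x = R·λ = 6378137 × -1.126266202 = -7183480.137 m.
y = R·ln tan(π/4 + φ/2) = 6378137 × 1.003993669 = 6403609.169 m.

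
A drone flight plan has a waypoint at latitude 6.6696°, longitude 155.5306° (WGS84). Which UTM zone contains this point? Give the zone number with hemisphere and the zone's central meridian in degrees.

UTM zone = ⌊(λ + 180)/6⌋ + 1; 155.5306° ∈ [150°, 156°) → zone 56.
Hemisphere: N (φ ≥ 0).
Central meridian λ₀ = 6×56 − 183 = 153°.

Zone 56N, central meridian 153°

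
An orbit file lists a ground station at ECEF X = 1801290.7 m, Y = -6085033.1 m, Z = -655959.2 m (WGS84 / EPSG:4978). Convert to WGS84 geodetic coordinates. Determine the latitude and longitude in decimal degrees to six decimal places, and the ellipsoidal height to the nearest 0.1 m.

λ = atan2(Y, X) = -73.51019961°; p = √(X²+Y²) = 6346044.1 m.
Bowring's method on WGS84 (a = 6378137 m, b = 6356752.314 m) gives φ = -5.94090034°, h = 1945.874 m.

lat -5.940900°, lon -73.510200°, h 1945.9 m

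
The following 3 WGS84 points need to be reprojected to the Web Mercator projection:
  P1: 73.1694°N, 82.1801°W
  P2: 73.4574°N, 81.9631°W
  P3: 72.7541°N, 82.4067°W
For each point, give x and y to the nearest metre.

P1: x -9148247 m, y 12188290 m; P2: x -9124091 m, y 12299947 m; P3: x -9173472 m, y 12030503 m

Web Mercator: x = R·λ, y = R·ln tan(π/4+φ/2), R = 6378137 m.
P1 (73.1694°, -82.1801°) → (-9148246.885, 12188290.355) m.
P2 (73.4574°, -81.9631°) → (-9124090.556, 12299947.348) m.
P3 (72.7541°, -82.4067°) → (-9173471.882, 12030503.140) m.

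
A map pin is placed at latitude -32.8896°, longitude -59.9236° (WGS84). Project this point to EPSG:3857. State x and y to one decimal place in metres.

x -6670664.6 m, y -3880659.4 m

Web Mercator is spherical with R = a = 6378137 m.
x = R·λ = 6378137 × -1.045864120 = -6670664.638 m.
y = R·ln tan(π/4 + φ/2) = 6378137 × -0.608431484 = -3880659.361 m.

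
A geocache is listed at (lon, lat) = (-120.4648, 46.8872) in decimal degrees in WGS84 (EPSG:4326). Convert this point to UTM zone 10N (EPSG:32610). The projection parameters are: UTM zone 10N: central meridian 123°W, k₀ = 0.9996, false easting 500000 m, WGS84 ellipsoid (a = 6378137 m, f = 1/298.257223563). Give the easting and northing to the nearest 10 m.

E 693140 m, N 5195750 m

Zone 10 central meridian λ₀ = 6×10 − 183 = -123°; Δλ = +2.5352°.
Transverse Mercator on WGS84 with k₀ = 0.9996 gives E = 693141.230 m, N = 5195749.513 m.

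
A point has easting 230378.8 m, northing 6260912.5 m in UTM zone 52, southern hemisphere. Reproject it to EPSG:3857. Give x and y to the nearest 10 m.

x 14036170 m, y -3996300 m

Unproject from UTM 52S (λ₀ = 129°) → φ = -33.75759986°, λ = 126.08909956°.
Web Mercator (R = 6378137 m): x = 14036174.357 m, y = -3996299.865 m.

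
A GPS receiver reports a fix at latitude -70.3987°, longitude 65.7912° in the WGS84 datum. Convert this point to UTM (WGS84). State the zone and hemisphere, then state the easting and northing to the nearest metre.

Longitude 65.7912° lies in the 6° band [60°, 66°), giving zone 41; latitude is south of the equator, so 41S.
Zone 41 central meridian λ₀ = 6×41 − 183 = 63°; Δλ = +2.7912°.
Transverse Mercator on WGS84 with k₀ = 0.9996 gives E = 604473.631 m, N = 2187266.016 m.

Zone 41S: E 604474 m, N 2187266 m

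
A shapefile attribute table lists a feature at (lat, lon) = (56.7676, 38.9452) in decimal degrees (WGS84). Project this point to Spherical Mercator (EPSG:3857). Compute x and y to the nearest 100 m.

x 4335400 m, y 7712800 m

Web Mercator is spherical with R = a = 6378137 m.
x = R·λ = 6378137 × 0.679721968 = 4335359.833 m.
y = R·ln tan(π/4 + φ/2) = 6378137 × 1.209250558 = 7712765.728 m.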